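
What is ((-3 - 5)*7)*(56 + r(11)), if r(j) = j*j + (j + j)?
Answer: -11144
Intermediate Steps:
r(j) = j² + 2*j
((-3 - 5)*7)*(56 + r(11)) = ((-3 - 5)*7)*(56 + 11*(2 + 11)) = (-8*7)*(56 + 11*13) = -56*(56 + 143) = -56*199 = -11144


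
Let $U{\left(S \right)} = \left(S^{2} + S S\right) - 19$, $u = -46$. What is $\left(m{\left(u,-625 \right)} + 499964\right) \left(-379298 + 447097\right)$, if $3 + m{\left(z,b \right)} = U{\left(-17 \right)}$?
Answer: $33934755480$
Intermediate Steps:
$U{\left(S \right)} = -19 + 2 S^{2}$ ($U{\left(S \right)} = \left(S^{2} + S^{2}\right) - 19 = 2 S^{2} - 19 = -19 + 2 S^{2}$)
$m{\left(z,b \right)} = 556$ ($m{\left(z,b \right)} = -3 - \left(19 - 2 \left(-17\right)^{2}\right) = -3 + \left(-19 + 2 \cdot 289\right) = -3 + \left(-19 + 578\right) = -3 + 559 = 556$)
$\left(m{\left(u,-625 \right)} + 499964\right) \left(-379298 + 447097\right) = \left(556 + 499964\right) \left(-379298 + 447097\right) = 500520 \cdot 67799 = 33934755480$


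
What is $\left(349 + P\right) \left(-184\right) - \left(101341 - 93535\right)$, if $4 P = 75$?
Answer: $-75472$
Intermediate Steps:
$P = \frac{75}{4}$ ($P = \frac{1}{4} \cdot 75 = \frac{75}{4} \approx 18.75$)
$\left(349 + P\right) \left(-184\right) - \left(101341 - 93535\right) = \left(349 + \frac{75}{4}\right) \left(-184\right) - \left(101341 - 93535\right) = \frac{1471}{4} \left(-184\right) - \left(101341 - 93535\right) = -67666 - 7806 = -75472$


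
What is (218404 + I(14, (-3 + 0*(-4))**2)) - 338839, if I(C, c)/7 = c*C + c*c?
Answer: -118986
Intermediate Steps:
I(C, c) = 7*c**2 + 7*C*c (I(C, c) = 7*(c*C + c*c) = 7*(C*c + c**2) = 7*(c**2 + C*c) = 7*c**2 + 7*C*c)
(218404 + I(14, (-3 + 0*(-4))**2)) - 338839 = (218404 + 7*(-3 + 0*(-4))**2*(14 + (-3 + 0*(-4))**2)) - 338839 = (218404 + 7*(-3 + 0)**2*(14 + (-3 + 0)**2)) - 338839 = (218404 + 7*(-3)**2*(14 + (-3)**2)) - 338839 = (218404 + 7*9*(14 + 9)) - 338839 = (218404 + 7*9*23) - 338839 = (218404 + 1449) - 338839 = 219853 - 338839 = -118986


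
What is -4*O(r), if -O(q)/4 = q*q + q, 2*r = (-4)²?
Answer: 1152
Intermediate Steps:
r = 8 (r = (½)*(-4)² = (½)*16 = 8)
O(q) = -4*q - 4*q² (O(q) = -4*(q*q + q) = -4*(q² + q) = -4*(q + q²) = -4*q - 4*q²)
-4*O(r) = -(-16)*8*(1 + 8) = -(-16)*8*9 = -4*(-288) = 1152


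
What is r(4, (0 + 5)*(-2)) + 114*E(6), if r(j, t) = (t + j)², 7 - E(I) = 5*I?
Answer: -2586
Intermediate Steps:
E(I) = 7 - 5*I
r(j, t) = (j + t)²
r(4, (0 + 5)*(-2)) + 114*E(6) = (4 + (0 + 5)*(-2))² + 114*(7 - 5*6) = (4 + 5*(-2))² + 114*(7 - 30) = (4 - 10)² + 114*(-23) = (-6)² - 2622 = 36 - 2622 = -2586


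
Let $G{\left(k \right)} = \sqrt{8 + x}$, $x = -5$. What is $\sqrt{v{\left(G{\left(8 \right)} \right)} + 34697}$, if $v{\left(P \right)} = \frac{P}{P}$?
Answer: $\sqrt{34698} \approx 186.27$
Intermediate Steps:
$G{\left(k \right)} = \sqrt{3}$ ($G{\left(k \right)} = \sqrt{8 - 5} = \sqrt{3}$)
$v{\left(P \right)} = 1$
$\sqrt{v{\left(G{\left(8 \right)} \right)} + 34697} = \sqrt{1 + 34697} = \sqrt{34698}$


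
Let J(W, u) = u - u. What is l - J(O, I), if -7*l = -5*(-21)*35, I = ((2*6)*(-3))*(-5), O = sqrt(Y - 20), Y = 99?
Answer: -525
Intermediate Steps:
O = sqrt(79) (O = sqrt(99 - 20) = sqrt(79) ≈ 8.8882)
I = 180 (I = (12*(-3))*(-5) = -36*(-5) = 180)
l = -525 (l = -(-5*(-21))*35/7 = -15*35 = -1/7*3675 = -525)
J(W, u) = 0
l - J(O, I) = -525 - 1*0 = -525 + 0 = -525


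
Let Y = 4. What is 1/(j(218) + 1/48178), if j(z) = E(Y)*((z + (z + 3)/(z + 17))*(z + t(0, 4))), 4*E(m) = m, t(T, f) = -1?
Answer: 11321830/537900962561 ≈ 2.1048e-5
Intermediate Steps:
E(m) = m/4
j(z) = (-1 + z)*(z + (3 + z)/(17 + z)) (j(z) = ((1/4)*4)*((z + (z + 3)/(z + 17))*(z - 1)) = 1*((z + (3 + z)/(17 + z))*(-1 + z)) = 1*((-1 + z)*(z + (3 + z)/(17 + z))) = (-1 + z)*(z + (3 + z)/(17 + z)))
1/(j(218) + 1/48178) = 1/((-3 + 218**3 - 15*218 + 17*218**2)/(17 + 218) + 1/48178) = 1/((-3 + 10360232 - 3270 + 17*47524)/235 + 1/48178) = 1/((-3 + 10360232 - 3270 + 807908)/235 + 1/48178) = 1/((1/235)*11164867 + 1/48178) = 1/(11164867/235 + 1/48178) = 1/(537900962561/11321830) = 11321830/537900962561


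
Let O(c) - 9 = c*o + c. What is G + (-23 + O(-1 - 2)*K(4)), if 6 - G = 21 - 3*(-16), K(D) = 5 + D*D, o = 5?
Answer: -275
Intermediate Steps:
O(c) = 9 + 6*c (O(c) = 9 + (c*5 + c) = 9 + (5*c + c) = 9 + 6*c)
K(D) = 5 + D²
G = -63 (G = 6 - (21 - 3*(-16)) = 6 - (21 + 48) = 6 - 1*69 = 6 - 69 = -63)
G + (-23 + O(-1 - 2)*K(4)) = -63 + (-23 + (9 + 6*(-1 - 2))*(5 + 4²)) = -63 + (-23 + (9 + 6*(-3))*(5 + 16)) = -63 + (-23 + (9 - 18)*21) = -63 + (-23 - 9*21) = -63 + (-23 - 189) = -63 - 212 = -275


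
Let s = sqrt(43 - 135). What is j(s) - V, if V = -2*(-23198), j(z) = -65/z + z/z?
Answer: -46395 + 65*I*sqrt(23)/46 ≈ -46395.0 + 6.7767*I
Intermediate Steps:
s = 2*I*sqrt(23) (s = sqrt(-92) = 2*I*sqrt(23) ≈ 9.5917*I)
j(z) = 1 - 65/z (j(z) = -65/z + 1 = 1 - 65/z)
V = 46396
j(s) - V = (-65 + 2*I*sqrt(23))/((2*I*sqrt(23))) - 1*46396 = (-I*sqrt(23)/46)*(-65 + 2*I*sqrt(23)) - 46396 = -I*sqrt(23)*(-65 + 2*I*sqrt(23))/46 - 46396 = -46396 - I*sqrt(23)*(-65 + 2*I*sqrt(23))/46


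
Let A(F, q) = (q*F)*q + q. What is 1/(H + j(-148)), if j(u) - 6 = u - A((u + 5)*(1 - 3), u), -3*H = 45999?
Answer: -1/6279871 ≈ -1.5924e-7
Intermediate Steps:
H = -15333 (H = -⅓*45999 = -15333)
A(F, q) = q + F*q² (A(F, q) = (F*q)*q + q = F*q² + q = q + F*q²)
j(u) = 6 + u - u*(1 + u*(-10 - 2*u)) (j(u) = 6 + (u - u*(1 + ((u + 5)*(1 - 3))*u)) = 6 + (u - u*(1 + ((5 + u)*(-2))*u)) = 6 + (u - u*(1 + (-10 - 2*u)*u)) = 6 + (u - u*(1 + u*(-10 - 2*u))) = 6 + u - u*(1 + u*(-10 - 2*u)))
1/(H + j(-148)) = 1/(-15333 + (6 + 2*(-148)³ + 10*(-148)²)) = 1/(-15333 + (6 + 2*(-3241792) + 10*21904)) = 1/(-15333 + (6 - 6483584 + 219040)) = 1/(-15333 - 6264538) = 1/(-6279871) = -1/6279871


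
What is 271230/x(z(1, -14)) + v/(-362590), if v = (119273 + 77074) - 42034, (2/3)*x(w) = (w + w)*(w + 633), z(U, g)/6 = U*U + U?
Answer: 789684482/70161165 ≈ 11.255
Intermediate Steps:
z(U, g) = 6*U + 6*U² (z(U, g) = 6*(U*U + U) = 6*(U² + U) = 6*(U + U²) = 6*U + 6*U²)
x(w) = 3*w*(633 + w) (x(w) = 3*((w + w)*(w + 633))/2 = 3*((2*w)*(633 + w))/2 = 3*(2*w*(633 + w))/2 = 3*w*(633 + w))
v = 154313 (v = 196347 - 42034 = 154313)
271230/x(z(1, -14)) + v/(-362590) = 271230/((3*(6*1*(1 + 1))*(633 + 6*1*(1 + 1)))) + 154313/(-362590) = 271230/((3*(6*1*2)*(633 + 6*1*2))) + 154313*(-1/362590) = 271230/((3*12*(633 + 12))) - 154313/362590 = 271230/((3*12*645)) - 154313/362590 = 271230/23220 - 154313/362590 = 271230*(1/23220) - 154313/362590 = 9041/774 - 154313/362590 = 789684482/70161165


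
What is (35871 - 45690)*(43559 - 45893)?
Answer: 22917546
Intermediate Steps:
(35871 - 45690)*(43559 - 45893) = -9819*(-2334) = 22917546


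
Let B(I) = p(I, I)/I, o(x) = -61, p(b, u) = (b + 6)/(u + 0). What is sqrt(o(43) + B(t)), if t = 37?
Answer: 3*I*sqrt(9274)/37 ≈ 7.8082*I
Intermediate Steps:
p(b, u) = (6 + b)/u
B(I) = (6 + I)/I**2 (B(I) = ((6 + I)/I)/I = (6 + I)/I**2)
sqrt(o(43) + B(t)) = sqrt(-61 + (6 + 37)/37**2) = sqrt(-61 + (1/1369)*43) = sqrt(-61 + 43/1369) = sqrt(-83466/1369) = 3*I*sqrt(9274)/37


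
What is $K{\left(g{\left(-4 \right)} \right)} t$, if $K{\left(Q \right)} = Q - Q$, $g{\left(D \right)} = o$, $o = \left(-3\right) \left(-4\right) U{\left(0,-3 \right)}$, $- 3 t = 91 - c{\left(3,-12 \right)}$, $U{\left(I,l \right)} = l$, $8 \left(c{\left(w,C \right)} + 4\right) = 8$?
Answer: $0$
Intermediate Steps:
$c{\left(w,C \right)} = -3$ ($c{\left(w,C \right)} = -4 + \frac{1}{8} \cdot 8 = -4 + 1 = -3$)
$t = - \frac{94}{3}$ ($t = - \frac{91 - -3}{3} = - \frac{91 + 3}{3} = \left(- \frac{1}{3}\right) 94 = - \frac{94}{3} \approx -31.333$)
$o = -36$ ($o = \left(-3\right) \left(-4\right) \left(-3\right) = 12 \left(-3\right) = -36$)
$g{\left(D \right)} = -36$
$K{\left(Q \right)} = 0$
$K{\left(g{\left(-4 \right)} \right)} t = 0 \left(- \frac{94}{3}\right) = 0$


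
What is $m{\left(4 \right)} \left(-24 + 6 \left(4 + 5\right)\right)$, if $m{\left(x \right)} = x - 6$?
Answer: $-60$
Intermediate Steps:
$m{\left(x \right)} = -6 + x$ ($m{\left(x \right)} = x - 6 = -6 + x$)
$m{\left(4 \right)} \left(-24 + 6 \left(4 + 5\right)\right) = \left(-6 + 4\right) \left(-24 + 6 \left(4 + 5\right)\right) = - 2 \left(-24 + 6 \cdot 9\right) = - 2 \left(-24 + 54\right) = \left(-2\right) 30 = -60$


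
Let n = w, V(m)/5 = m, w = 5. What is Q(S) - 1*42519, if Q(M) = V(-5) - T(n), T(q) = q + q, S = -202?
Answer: -42554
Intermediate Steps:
V(m) = 5*m
n = 5
T(q) = 2*q
Q(M) = -35 (Q(M) = 5*(-5) - 2*5 = -25 - 1*10 = -25 - 10 = -35)
Q(S) - 1*42519 = -35 - 1*42519 = -35 - 42519 = -42554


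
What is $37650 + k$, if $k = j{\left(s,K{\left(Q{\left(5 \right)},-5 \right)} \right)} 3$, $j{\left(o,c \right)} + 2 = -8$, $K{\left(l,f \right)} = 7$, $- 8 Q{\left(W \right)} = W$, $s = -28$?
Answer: $37620$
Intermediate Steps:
$Q{\left(W \right)} = - \frac{W}{8}$
$j{\left(o,c \right)} = -10$ ($j{\left(o,c \right)} = -2 - 8 = -10$)
$k = -30$ ($k = \left(-10\right) 3 = -30$)
$37650 + k = 37650 - 30 = 37620$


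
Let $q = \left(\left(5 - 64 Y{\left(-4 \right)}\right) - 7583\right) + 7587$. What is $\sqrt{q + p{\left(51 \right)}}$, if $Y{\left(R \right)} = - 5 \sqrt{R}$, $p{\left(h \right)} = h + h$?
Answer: $\sqrt{111 + 640 i} \approx 19.501 + 16.41 i$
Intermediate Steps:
$p{\left(h \right)} = 2 h$
$q = 9 + 640 i$ ($q = \left(\left(5 - 64 \left(- 5 \sqrt{-4}\right)\right) - 7583\right) + 7587 = \left(\left(5 - 64 \left(- 5 \cdot 2 i\right)\right) - 7583\right) + 7587 = \left(\left(5 - 64 \left(- 10 i\right)\right) - 7583\right) + 7587 = \left(\left(5 + 640 i\right) - 7583\right) + 7587 = \left(-7578 + 640 i\right) + 7587 = 9 + 640 i \approx 9.0 + 640.0 i$)
$\sqrt{q + p{\left(51 \right)}} = \sqrt{\left(9 + 640 i\right) + 2 \cdot 51} = \sqrt{\left(9 + 640 i\right) + 102} = \sqrt{111 + 640 i}$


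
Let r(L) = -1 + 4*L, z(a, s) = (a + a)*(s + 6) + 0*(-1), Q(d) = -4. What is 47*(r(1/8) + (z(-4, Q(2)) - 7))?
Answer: -2209/2 ≈ -1104.5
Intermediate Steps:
z(a, s) = 2*a*(6 + s) (z(a, s) = (2*a)*(6 + s) + 0 = 2*a*(6 + s) + 0 = 2*a*(6 + s))
47*(r(1/8) + (z(-4, Q(2)) - 7)) = 47*((-1 + 4/8) + (2*(-4)*(6 - 4) - 7)) = 47*((-1 + 4*(⅛)) + (2*(-4)*2 - 7)) = 47*((-1 + ½) + (-16 - 7)) = 47*(-½ - 23) = 47*(-47/2) = -2209/2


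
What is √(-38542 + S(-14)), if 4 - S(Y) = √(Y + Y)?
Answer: √(-38538 - 2*I*√7) ≈ 0.013 - 196.31*I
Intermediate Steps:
S(Y) = 4 - √2*√Y (S(Y) = 4 - √(Y + Y) = 4 - √(2*Y) = 4 - √2*√Y)
√(-38542 + S(-14)) = √(-38542 + (4 - √2*√(-14))) = √(-38542 + (4 - √2*I*√14)) = √(-38542 + (4 - 2*I*√7)) = √(-38538 - 2*I*√7)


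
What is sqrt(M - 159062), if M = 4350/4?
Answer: I*sqrt(631898)/2 ≈ 397.46*I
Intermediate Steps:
M = 2175/2 (M = (1/4)*4350 = 2175/2 ≈ 1087.5)
sqrt(M - 159062) = sqrt(2175/2 - 159062) = sqrt(-315949/2) = I*sqrt(631898)/2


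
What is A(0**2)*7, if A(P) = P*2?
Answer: 0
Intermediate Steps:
A(P) = 2*P
A(0**2)*7 = (2*0**2)*7 = (2*0)*7 = 0*7 = 0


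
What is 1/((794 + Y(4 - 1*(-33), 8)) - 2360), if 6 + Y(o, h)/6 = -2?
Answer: -1/1614 ≈ -0.00061958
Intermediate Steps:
Y(o, h) = -48 (Y(o, h) = -36 + 6*(-2) = -36 - 12 = -48)
1/((794 + Y(4 - 1*(-33), 8)) - 2360) = 1/((794 - 48) - 2360) = 1/(746 - 2360) = 1/(-1614) = -1/1614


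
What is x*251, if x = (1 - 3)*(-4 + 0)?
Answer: 2008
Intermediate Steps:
x = 8 (x = -2*(-4) = 8)
x*251 = 8*251 = 2008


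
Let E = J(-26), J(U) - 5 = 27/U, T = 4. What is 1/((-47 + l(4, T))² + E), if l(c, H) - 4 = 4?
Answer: 26/39649 ≈ 0.00065575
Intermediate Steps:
l(c, H) = 8 (l(c, H) = 4 + 4 = 8)
J(U) = 5 + 27/U
E = 103/26 (E = 5 + 27/(-26) = 5 + 27*(-1/26) = 5 - 27/26 = 103/26 ≈ 3.9615)
1/((-47 + l(4, T))² + E) = 1/((-47 + 8)² + 103/26) = 1/((-39)² + 103/26) = 1/(1521 + 103/26) = 1/(39649/26) = 26/39649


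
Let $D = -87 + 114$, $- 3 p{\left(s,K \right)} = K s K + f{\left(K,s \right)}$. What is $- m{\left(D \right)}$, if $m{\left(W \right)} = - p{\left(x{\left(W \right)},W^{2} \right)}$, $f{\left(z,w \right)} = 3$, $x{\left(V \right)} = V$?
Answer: $-4782970$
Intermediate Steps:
$p{\left(s,K \right)} = -1 - \frac{s K^{2}}{3}$ ($p{\left(s,K \right)} = - \frac{K s K + 3}{3} = - \frac{s K^{2} + 3}{3} = - \frac{3 + s K^{2}}{3} = -1 - \frac{s K^{2}}{3}$)
$D = 27$
$m{\left(W \right)} = 1 + \frac{W^{5}}{3}$ ($m{\left(W \right)} = - (-1 - \frac{W \left(W^{2}\right)^{2}}{3}) = - (-1 - \frac{W W^{4}}{3}) = - (-1 - \frac{W^{5}}{3}) = 1 + \frac{W^{5}}{3}$)
$- m{\left(D \right)} = - (1 + \frac{27^{5}}{3}) = - (1 + \frac{1}{3} \cdot 14348907) = - (1 + 4782969) = \left(-1\right) 4782970 = -4782970$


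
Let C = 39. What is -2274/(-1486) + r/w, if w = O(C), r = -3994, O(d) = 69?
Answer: -2889089/51267 ≈ -56.354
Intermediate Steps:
w = 69
-2274/(-1486) + r/w = -2274/(-1486) - 3994/69 = -2274*(-1/1486) - 3994*1/69 = 1137/743 - 3994/69 = -2889089/51267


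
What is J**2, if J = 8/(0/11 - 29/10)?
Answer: 6400/841 ≈ 7.6100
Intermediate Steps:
J = -80/29 (J = 8/(0*(1/11) - 29*1/10) = 8/(0 - 29/10) = 8/(-29/10) = 8*(-10/29) = -80/29 ≈ -2.7586)
J**2 = (-80/29)**2 = 6400/841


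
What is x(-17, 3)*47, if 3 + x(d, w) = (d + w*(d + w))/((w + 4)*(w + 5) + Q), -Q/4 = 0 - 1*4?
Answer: -12925/72 ≈ -179.51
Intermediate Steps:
Q = 16 (Q = -4*(0 - 1*4) = -4*(0 - 4) = -4*(-4) = 16)
x(d, w) = -3 + (d + w*(d + w))/(16 + (4 + w)*(5 + w)) (x(d, w) = -3 + (d + w*(d + w))/((w + 4)*(w + 5) + 16) = -3 + (d + w*(d + w))/((4 + w)*(5 + w) + 16) = -3 + (d + w*(d + w))/(16 + (4 + w)*(5 + w)))
x(-17, 3)*47 = ((-108 - 17 - 27*3 - 2*3² - 17*3)/(36 + 3² + 9*3))*47 = ((-108 - 17 - 81 - 2*9 - 51)/(36 + 9 + 27))*47 = ((-108 - 17 - 81 - 18 - 51)/72)*47 = ((1/72)*(-275))*47 = -275/72*47 = -12925/72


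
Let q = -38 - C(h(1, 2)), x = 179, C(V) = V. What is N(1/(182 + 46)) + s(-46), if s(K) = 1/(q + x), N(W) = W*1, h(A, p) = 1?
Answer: 23/1995 ≈ 0.011529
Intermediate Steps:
N(W) = W
q = -39 (q = -38 - 1*1 = -38 - 1 = -39)
s(K) = 1/140 (s(K) = 1/(-39 + 179) = 1/140)
N(1/(182 + 46)) + s(-46) = 1/(182 + 46) + 1/140 = 1/228 + 1/140 = 23/1995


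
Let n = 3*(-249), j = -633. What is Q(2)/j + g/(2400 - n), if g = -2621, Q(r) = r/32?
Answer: -8849545/10624272 ≈ -0.83296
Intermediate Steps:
Q(r) = r/32 (Q(r) = r*(1/32) = r/32)
n = -747
Q(2)/j + g/(2400 - n) = ((1/32)*2)/(-633) - 2621/(2400 - 1*(-747)) = (1/16)*(-1/633) - 2621/(2400 + 747) = -1/10128 - 2621/3147 = -8849545/10624272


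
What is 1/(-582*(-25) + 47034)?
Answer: 1/61584 ≈ 1.6238e-5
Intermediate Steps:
1/(-582*(-25) + 47034) = 1/(14550 + 47034) = 1/61584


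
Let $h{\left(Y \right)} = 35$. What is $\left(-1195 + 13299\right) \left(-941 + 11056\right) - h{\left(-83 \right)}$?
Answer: $122431925$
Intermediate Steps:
$\left(-1195 + 13299\right) \left(-941 + 11056\right) - h{\left(-83 \right)} = \left(-1195 + 13299\right) \left(-941 + 11056\right) - 35 = 12104 \cdot 10115 - 35 = 122431960 - 35 = 122431925$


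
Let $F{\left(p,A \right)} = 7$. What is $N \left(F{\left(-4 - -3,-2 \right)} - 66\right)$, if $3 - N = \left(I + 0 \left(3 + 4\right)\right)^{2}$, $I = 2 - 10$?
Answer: $3599$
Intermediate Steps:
$I = -8$ ($I = 2 - 10 = -8$)
$N = -61$ ($N = 3 - \left(-8 + 0 \left(3 + 4\right)\right)^{2} = 3 - \left(-8 + 0 \cdot 7\right)^{2} = 3 - \left(-8 + 0\right)^{2} = 3 - \left(-8\right)^{2} = 3 - 64 = -61$)
$N \left(F{\left(-4 - -3,-2 \right)} - 66\right) = - 61 \left(7 - 66\right) = \left(-61\right) \left(-59\right) = 3599$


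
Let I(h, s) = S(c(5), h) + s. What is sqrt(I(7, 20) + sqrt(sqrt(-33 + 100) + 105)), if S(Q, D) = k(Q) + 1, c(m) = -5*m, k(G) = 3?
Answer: sqrt(24 + sqrt(105 + sqrt(67))) ≈ 5.8855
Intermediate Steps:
S(Q, D) = 4 (S(Q, D) = 3 + 1 = 4)
I(h, s) = 4 + s
sqrt(I(7, 20) + sqrt(sqrt(-33 + 100) + 105)) = sqrt((4 + 20) + sqrt(sqrt(-33 + 100) + 105)) = sqrt(24 + sqrt(sqrt(67) + 105)) = sqrt(24 + sqrt(105 + sqrt(67)))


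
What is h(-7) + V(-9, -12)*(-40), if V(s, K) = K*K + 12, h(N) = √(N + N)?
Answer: -6240 + I*√14 ≈ -6240.0 + 3.7417*I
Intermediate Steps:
h(N) = √2*√N (h(N) = √(2*N) = √2*√N)
V(s, K) = 12 + K² (V(s, K) = K² + 12 = 12 + K²)
h(-7) + V(-9, -12)*(-40) = √2*√(-7) + (12 + (-12)²)*(-40) = √2*(I*√7) + (12 + 144)*(-40) = I*√14 + 156*(-40) = I*√14 - 6240 = -6240 + I*√14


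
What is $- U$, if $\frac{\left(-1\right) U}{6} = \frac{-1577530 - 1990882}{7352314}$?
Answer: $- \frac{10705236}{3676157} \approx -2.9121$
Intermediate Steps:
$U = \frac{10705236}{3676157}$ ($U = - 6 \frac{-1577530 - 1990882}{7352314} = - 6 \left(\left(-3568412\right) \frac{1}{7352314}\right) = \left(-6\right) \left(- \frac{1784206}{3676157}\right) = \frac{10705236}{3676157} \approx 2.9121$)
$- U = \left(-1\right) \frac{10705236}{3676157} = - \frac{10705236}{3676157}$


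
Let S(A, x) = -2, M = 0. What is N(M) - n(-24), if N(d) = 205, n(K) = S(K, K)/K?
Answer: 2459/12 ≈ 204.92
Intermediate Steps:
n(K) = -2/K
N(M) - n(-24) = 205 - (-2)/(-24) = 205 - (-2)*(-1)/24 = 205 - 1*1/12 = 205 - 1/12 = 2459/12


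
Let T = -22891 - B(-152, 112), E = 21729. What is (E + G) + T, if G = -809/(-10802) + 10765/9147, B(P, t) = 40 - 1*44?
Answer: -114293541799/98805894 ≈ -1156.7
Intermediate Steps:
B(P, t) = -4 (B(P, t) = 40 - 44 = -4)
G = 123683453/98805894 (G = -809*(-1/10802) + 10765*(1/9147) = 809/10802 + 10765/9147 = 123683453/98805894 ≈ 1.2518)
T = -22887 (T = -22891 - 1*(-4) = -22891 + 4 = -22887)
(E + G) + T = (21729 + 123683453/98805894) - 22887 = 2147076954179/98805894 - 22887 = -114293541799/98805894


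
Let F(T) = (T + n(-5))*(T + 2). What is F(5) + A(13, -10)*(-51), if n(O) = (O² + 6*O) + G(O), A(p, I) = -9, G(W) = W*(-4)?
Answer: 599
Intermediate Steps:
G(W) = -4*W
n(O) = O² + 2*O (n(O) = (O² + 6*O) - 4*O = O² + 2*O)
F(T) = (2 + T)*(15 + T) (F(T) = (T - 5*(2 - 5))*(T + 2) = (T - 5*(-3))*(2 + T) = (T + 15)*(2 + T) = (15 + T)*(2 + T) = (2 + T)*(15 + T))
F(5) + A(13, -10)*(-51) = (30 + 5² + 17*5) - 9*(-51) = (30 + 25 + 85) + 459 = 140 + 459 = 599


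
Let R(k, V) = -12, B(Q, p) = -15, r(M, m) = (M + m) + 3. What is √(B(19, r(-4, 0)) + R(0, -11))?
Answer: 3*I*√3 ≈ 5.1962*I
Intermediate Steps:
r(M, m) = 3 + M + m
√(B(19, r(-4, 0)) + R(0, -11)) = √(-15 - 12) = √(-27) = 3*I*√3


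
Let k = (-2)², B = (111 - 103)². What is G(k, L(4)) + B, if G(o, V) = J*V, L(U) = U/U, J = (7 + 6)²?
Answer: 233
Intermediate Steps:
J = 169 (J = 13² = 169)
L(U) = 1
B = 64 (B = 8² = 64)
k = 4
G(o, V) = 169*V
G(k, L(4)) + B = 169*1 + 64 = 169 + 64 = 233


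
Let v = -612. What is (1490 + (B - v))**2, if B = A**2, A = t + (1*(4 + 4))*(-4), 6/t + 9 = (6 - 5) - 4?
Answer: 159592689/16 ≈ 9.9745e+6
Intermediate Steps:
t = -1/2 (t = 6/(-9 + ((6 - 5) - 4)) = 6/(-9 + (1 - 4)) = 6/(-9 - 3) = 6/(-12) = 6*(-1/12) = -1/2 ≈ -0.50000)
A = -65/2 (A = -1/2 + (1*(4 + 4))*(-4) = -1/2 + (1*8)*(-4) = -1/2 + 8*(-4) = -1/2 - 32 = -65/2 ≈ -32.500)
B = 4225/4 (B = (-65/2)**2 = 4225/4 ≈ 1056.3)
(1490 + (B - v))**2 = (1490 + (4225/4 - 1*(-612)))**2 = (1490 + (4225/4 + 612))**2 = (1490 + 6673/4)**2 = (12633/4)**2 = 159592689/16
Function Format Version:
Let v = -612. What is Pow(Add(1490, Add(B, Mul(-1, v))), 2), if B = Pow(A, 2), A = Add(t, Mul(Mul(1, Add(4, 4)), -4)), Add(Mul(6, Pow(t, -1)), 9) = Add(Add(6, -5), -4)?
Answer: Rational(159592689, 16) ≈ 9.9745e+6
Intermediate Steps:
t = Rational(-1, 2) (t = Mul(6, Pow(Add(-9, Add(Add(6, -5), -4)), -1)) = Mul(6, Pow(Add(-9, Add(1, -4)), -1)) = Mul(6, Pow(Add(-9, -3), -1)) = Mul(6, Pow(-12, -1)) = Mul(6, Rational(-1, 12)) = Rational(-1, 2) ≈ -0.50000)
A = Rational(-65, 2) (A = Add(Rational(-1, 2), Mul(Mul(1, Add(4, 4)), -4)) = Add(Rational(-1, 2), Mul(Mul(1, 8), -4)) = Add(Rational(-1, 2), Mul(8, -4)) = Add(Rational(-1, 2), -32) = Rational(-65, 2) ≈ -32.500)
B = Rational(4225, 4) (B = Pow(Rational(-65, 2), 2) = Rational(4225, 4) ≈ 1056.3)
Pow(Add(1490, Add(B, Mul(-1, v))), 2) = Pow(Add(1490, Add(Rational(4225, 4), Mul(-1, -612))), 2) = Pow(Add(1490, Add(Rational(4225, 4), 612)), 2) = Pow(Add(1490, Rational(6673, 4)), 2) = Pow(Rational(12633, 4), 2) = Rational(159592689, 16)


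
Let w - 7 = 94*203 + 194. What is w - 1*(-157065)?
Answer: 176348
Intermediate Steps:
w = 19283 (w = 7 + (94*203 + 194) = 7 + (19082 + 194) = 7 + 19276 = 19283)
w - 1*(-157065) = 19283 - 1*(-157065) = 19283 + 157065 = 176348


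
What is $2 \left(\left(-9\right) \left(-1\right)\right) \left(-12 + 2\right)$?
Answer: $-180$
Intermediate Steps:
$2 \left(\left(-9\right) \left(-1\right)\right) \left(-12 + 2\right) = 2 \cdot 9 \left(-10\right) = 18 \left(-10\right) = -180$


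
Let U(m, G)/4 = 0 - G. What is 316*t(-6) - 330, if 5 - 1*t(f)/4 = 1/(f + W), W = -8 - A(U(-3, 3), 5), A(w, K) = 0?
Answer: 42562/7 ≈ 6080.3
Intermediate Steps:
U(m, G) = -4*G (U(m, G) = 4*(0 - G) = 4*(-G) = -4*G)
W = -8 (W = -8 - 1*0 = -8 + 0 = -8)
t(f) = 20 - 4/(-8 + f) (t(f) = 20 - 4/(f - 8) = 20 - 4/(-8 + f))
316*t(-6) - 330 = 316*(4*(-41 + 5*(-6))/(-8 - 6)) - 330 = 316*(4*(-41 - 30)/(-14)) - 330 = 316*(4*(-1/14)*(-71)) - 330 = 316*(142/7) - 330 = 44872/7 - 330 = 42562/7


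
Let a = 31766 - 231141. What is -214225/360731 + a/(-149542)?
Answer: 39885108175/53944435202 ≈ 0.73937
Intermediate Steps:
a = -199375
-214225/360731 + a/(-149542) = -214225/360731 - 199375/(-149542) = -214225*1/360731 - 199375*(-1/149542) = -214225/360731 + 199375/149542 = 39885108175/53944435202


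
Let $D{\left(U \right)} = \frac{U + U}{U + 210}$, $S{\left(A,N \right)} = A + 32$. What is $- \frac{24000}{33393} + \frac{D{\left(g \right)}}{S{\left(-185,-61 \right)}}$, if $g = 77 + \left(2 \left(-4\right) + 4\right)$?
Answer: $- \frac{348017126}{481961169} \approx -0.72208$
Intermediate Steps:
$S{\left(A,N \right)} = 32 + A$
$g = 73$ ($g = 77 + \left(-8 + 4\right) = 77 - 4 = 73$)
$D{\left(U \right)} = \frac{2 U}{210 + U}$
$- \frac{24000}{33393} + \frac{D{\left(g \right)}}{S{\left(-185,-61 \right)}} = - \frac{24000}{33393} + \frac{2 \cdot 73 \frac{1}{210 + 73}}{32 - 185} = \left(-24000\right) \frac{1}{33393} + \frac{2 \cdot 73 \cdot \frac{1}{283}}{-153} = - \frac{8000}{11131} + 2 \cdot 73 \cdot \frac{1}{283} \left(- \frac{1}{153}\right) = - \frac{8000}{11131} + \frac{146}{283} \left(- \frac{1}{153}\right) = - \frac{8000}{11131} - \frac{146}{43299} = - \frac{348017126}{481961169}$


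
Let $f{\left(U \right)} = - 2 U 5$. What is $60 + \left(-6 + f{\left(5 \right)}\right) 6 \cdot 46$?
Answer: $-15396$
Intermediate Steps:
$f{\left(U \right)} = - 10 U$
$60 + \left(-6 + f{\left(5 \right)}\right) 6 \cdot 46 = 60 + \left(-6 - 50\right) 6 \cdot 46 = 60 + \left(-56\right) 6 \cdot 46 = 60 - 15456 = -15396$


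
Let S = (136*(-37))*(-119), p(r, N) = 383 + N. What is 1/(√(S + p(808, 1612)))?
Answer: √600803/600803 ≈ 0.0012901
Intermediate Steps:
S = 598808 (S = -5032*(-119) = 598808)
1/(√(S + p(808, 1612))) = 1/(√(598808 + (383 + 1612))) = 1/(√(598808 + 1995)) = 1/(√600803) = √600803/600803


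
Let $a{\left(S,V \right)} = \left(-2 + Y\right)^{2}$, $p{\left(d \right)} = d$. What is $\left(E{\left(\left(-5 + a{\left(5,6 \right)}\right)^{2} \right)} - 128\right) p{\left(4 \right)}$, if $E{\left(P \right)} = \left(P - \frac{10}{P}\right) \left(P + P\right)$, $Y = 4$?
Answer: $-584$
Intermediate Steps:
$a{\left(S,V \right)} = 4$ ($a{\left(S,V \right)} = \left(-2 + 4\right)^{2} = 2^{2} = 4$)
$E{\left(P \right)} = 2 P \left(P - \frac{10}{P}\right)$ ($E{\left(P \right)} = \left(P - \frac{10}{P}\right) 2 P = 2 P \left(P - \frac{10}{P}\right)$)
$\left(E{\left(\left(-5 + a{\left(5,6 \right)}\right)^{2} \right)} - 128\right) p{\left(4 \right)} = \left(\left(-20 + 2 \left(\left(-5 + 4\right)^{2}\right)^{2}\right) - 128\right) 4 = \left(\left(-20 + 2 \left(\left(-1\right)^{2}\right)^{2}\right) - 128\right) 4 = \left(\left(-20 + 2 \cdot 1^{2}\right) - 128\right) 4 = \left(\left(-20 + 2 \cdot 1\right) - 128\right) 4 = \left(\left(-20 + 2\right) - 128\right) 4 = \left(-18 - 128\right) 4 = \left(-146\right) 4 = -584$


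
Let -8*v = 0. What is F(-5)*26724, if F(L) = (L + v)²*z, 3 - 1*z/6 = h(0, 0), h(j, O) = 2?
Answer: 4008600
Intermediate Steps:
v = 0 (v = -⅛*0 = 0)
z = 6 (z = 18 - 6*2 = 18 - 12 = 6)
F(L) = 6*L² (F(L) = (L + 0)²*6 = L²*6 = 6*L²)
F(-5)*26724 = (6*(-5)²)*26724 = (6*25)*26724 = 150*26724 = 4008600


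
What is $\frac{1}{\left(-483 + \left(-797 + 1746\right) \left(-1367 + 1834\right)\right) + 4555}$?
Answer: $\frac{1}{447255} \approx 2.2359 \cdot 10^{-6}$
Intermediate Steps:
$\frac{1}{\left(-483 + \left(-797 + 1746\right) \left(-1367 + 1834\right)\right) + 4555} = \frac{1}{\left(-483 + 949 \cdot 467\right) + 4555} = \frac{1}{\left(-483 + 443183\right) + 4555} = \frac{1}{442700 + 4555} = \frac{1}{447255}$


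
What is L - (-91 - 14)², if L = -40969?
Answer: -51994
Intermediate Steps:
L - (-91 - 14)² = -40969 - (-91 - 14)² = -40969 - 1*(-105)² = -40969 - 1*11025 = -40969 - 11025 = -51994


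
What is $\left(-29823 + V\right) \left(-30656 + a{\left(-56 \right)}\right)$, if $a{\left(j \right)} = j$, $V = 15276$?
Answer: $446767464$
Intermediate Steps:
$\left(-29823 + V\right) \left(-30656 + a{\left(-56 \right)}\right) = \left(-29823 + 15276\right) \left(-30656 - 56\right) = \left(-14547\right) \left(-30712\right) = 446767464$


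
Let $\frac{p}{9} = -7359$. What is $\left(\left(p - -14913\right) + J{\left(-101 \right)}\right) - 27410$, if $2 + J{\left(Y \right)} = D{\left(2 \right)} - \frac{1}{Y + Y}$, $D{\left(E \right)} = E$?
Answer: $- \frac{15903055}{202} \approx -78728.0$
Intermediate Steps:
$p = -66231$ ($p = 9 \left(-7359\right) = -66231$)
$J{\left(Y \right)} = - \frac{1}{2 Y}$ ($J{\left(Y \right)} = -2 + \left(2 - \frac{1}{Y + Y}\right) = -2 + \left(2 - \frac{1}{2 Y}\right) = - \frac{1}{2 Y}$)
$\left(\left(p - -14913\right) + J{\left(-101 \right)}\right) - 27410 = \left(\left(-66231 - -14913\right) - \frac{1}{2 \left(-101\right)}\right) - 27410 = \left(\left(-66231 + 14913\right) - - \frac{1}{202}\right) - 27410 = \left(-51318 + \frac{1}{202}\right) - 27410 = - \frac{10366235}{202} - 27410 = - \frac{15903055}{202}$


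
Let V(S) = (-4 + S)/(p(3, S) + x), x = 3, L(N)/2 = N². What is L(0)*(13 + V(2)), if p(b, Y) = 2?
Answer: 0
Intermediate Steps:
L(N) = 2*N²
V(S) = -⅘ + S/5 (V(S) = (-4 + S)/(2 + 3) = (-4 + S)/5 = (-4 + S)*(⅕) = -⅘ + S/5)
L(0)*(13 + V(2)) = (2*0²)*(13 + (-⅘ + (⅕)*2)) = (2*0)*(13 + (-⅘ + ⅖)) = 0*(13 - ⅖) = 0*(63/5) = 0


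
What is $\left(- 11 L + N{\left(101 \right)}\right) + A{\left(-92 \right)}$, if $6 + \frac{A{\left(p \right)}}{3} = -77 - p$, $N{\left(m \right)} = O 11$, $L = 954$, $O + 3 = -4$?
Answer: $-10544$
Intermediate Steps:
$O = -7$ ($O = -3 - 4 = -7$)
$N{\left(m \right)} = -77$ ($N{\left(m \right)} = \left(-7\right) 11 = -77$)
$A{\left(p \right)} = -249 - 3 p$ ($A{\left(p \right)} = -18 + 3 \left(-77 - p\right) = -18 - \left(231 + 3 p\right) = -249 - 3 p$)
$\left(- 11 L + N{\left(101 \right)}\right) + A{\left(-92 \right)} = \left(\left(-11\right) 954 - 77\right) - -27 = \left(-10494 - 77\right) + \left(-249 + 276\right) = -10571 + 27 = -10544$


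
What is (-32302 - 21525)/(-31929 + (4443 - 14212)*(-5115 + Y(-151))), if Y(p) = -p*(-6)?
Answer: -53827/58787220 ≈ -0.00091562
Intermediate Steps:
Y(p) = 6*p
(-32302 - 21525)/(-31929 + (4443 - 14212)*(-5115 + Y(-151))) = (-32302 - 21525)/(-31929 + (4443 - 14212)*(-5115 + 6*(-151))) = -53827/(-31929 - 9769*(-5115 - 906)) = -53827/(-31929 - 9769*(-6021)) = -53827/(-31929 + 58819149) = -53827/58787220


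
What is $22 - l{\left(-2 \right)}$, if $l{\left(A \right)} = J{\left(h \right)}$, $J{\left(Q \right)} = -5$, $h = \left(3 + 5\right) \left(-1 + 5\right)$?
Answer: $27$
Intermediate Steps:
$h = 32$ ($h = 8 \cdot 4 = 32$)
$l{\left(A \right)} = -5$
$22 - l{\left(-2 \right)} = 22 - -5 = 22 + 5 = 27$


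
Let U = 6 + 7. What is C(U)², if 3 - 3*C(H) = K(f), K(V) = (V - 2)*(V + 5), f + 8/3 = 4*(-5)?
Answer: 15171025/729 ≈ 20811.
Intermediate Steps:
f = -68/3 (f = -8/3 + 4*(-5) = -8/3 - 20 = -68/3 ≈ -22.667)
U = 13
K(V) = (-2 + V)*(5 + V)
C(H) = -3895/27 (C(H) = 1 - (-10 + (-68/3)² + 3*(-68/3))/3 = 1 - (-10 + 4624/9 - 68)/3 = 1 - ⅓*3922/9 = 1 - 3922/27 = -3895/27)
C(U)² = (-3895/27)² = 15171025/729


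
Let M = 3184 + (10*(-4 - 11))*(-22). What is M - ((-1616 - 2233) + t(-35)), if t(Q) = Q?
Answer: 10368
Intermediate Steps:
M = 6484 (M = 3184 + (10*(-15))*(-22) = 3184 - 150*(-22) = 3184 + 3300 = 6484)
M - ((-1616 - 2233) + t(-35)) = 6484 - ((-1616 - 2233) - 35) = 6484 - (-3849 - 35) = 6484 - 1*(-3884) = 6484 + 3884 = 10368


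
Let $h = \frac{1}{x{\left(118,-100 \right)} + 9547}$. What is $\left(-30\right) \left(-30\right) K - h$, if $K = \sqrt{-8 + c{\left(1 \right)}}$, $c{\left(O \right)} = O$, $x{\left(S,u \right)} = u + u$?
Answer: $- \frac{1}{9347} + 900 i \sqrt{7} \approx -0.00010699 + 2381.2 i$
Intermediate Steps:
$x{\left(S,u \right)} = 2 u$
$K = i \sqrt{7}$ ($K = \sqrt{-8 + 1} = \sqrt{-7} = i \sqrt{7} \approx 2.6458 i$)
$h = \frac{1}{9347}$ ($h = \frac{1}{2 \left(-100\right) + 9547} = \frac{1}{-200 + 9547} = \frac{1}{9347} \approx 0.00010699$)
$\left(-30\right) \left(-30\right) K - h = \left(-30\right) \left(-30\right) i \sqrt{7} - \frac{1}{9347} = 900 i \sqrt{7} - \frac{1}{9347} = - \frac{1}{9347} + 900 i \sqrt{7}$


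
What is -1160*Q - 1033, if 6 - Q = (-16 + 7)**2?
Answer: 85967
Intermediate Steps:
Q = -75 (Q = 6 - (-16 + 7)**2 = 6 - 1*(-9)**2 = 6 - 1*81 = 6 - 81 = -75)
-1160*Q - 1033 = -1160*(-75) - 1033 = 87000 - 1033 = 85967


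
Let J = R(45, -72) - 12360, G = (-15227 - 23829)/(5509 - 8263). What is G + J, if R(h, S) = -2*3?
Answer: -17008454/1377 ≈ -12352.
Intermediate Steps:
R(h, S) = -6
G = 19528/1377 (G = -39056/(-2754) = -39056*(-1/2754) = 19528/1377 ≈ 14.182)
J = -12366 (J = -6 - 12360 = -12366)
G + J = 19528/1377 - 12366 = -17008454/1377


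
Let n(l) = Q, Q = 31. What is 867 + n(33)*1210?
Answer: 38377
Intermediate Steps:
n(l) = 31
867 + n(33)*1210 = 867 + 31*1210 = 867 + 37510 = 38377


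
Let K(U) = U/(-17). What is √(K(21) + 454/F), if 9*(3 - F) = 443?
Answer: I*√8640879/884 ≈ 3.3253*I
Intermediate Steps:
K(U) = -U/17 (K(U) = U*(-1/17) = -U/17)
F = -416/9 (F = 3 - ⅑*443 = 3 - 443/9 = -416/9 ≈ -46.222)
√(K(21) + 454/F) = √(-1/17*21 + 454/(-416/9)) = √(-21/17 + 454*(-9/416)) = √(-21/17 - 2043/208) = √(-39099/3536) = I*√8640879/884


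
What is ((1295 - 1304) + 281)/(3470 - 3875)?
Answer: -272/405 ≈ -0.67161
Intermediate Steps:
((1295 - 1304) + 281)/(3470 - 3875) = (-9 + 281)/(-405) = 272*(-1/405) = -272/405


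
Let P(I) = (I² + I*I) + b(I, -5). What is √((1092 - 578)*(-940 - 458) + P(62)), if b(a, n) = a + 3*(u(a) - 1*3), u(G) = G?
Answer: 377*I*√5 ≈ 843.0*I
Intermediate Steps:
b(a, n) = -9 + 4*a (b(a, n) = a + 3*(a - 1*3) = a + 3*(a - 3) = a + 3*(-3 + a) = a + (-9 + 3*a) = -9 + 4*a)
P(I) = -9 + 2*I² + 4*I (P(I) = (I² + I*I) + (-9 + 4*I) = (I² + I²) + (-9 + 4*I) = 2*I² + (-9 + 4*I) = -9 + 2*I² + 4*I)
√((1092 - 578)*(-940 - 458) + P(62)) = √((1092 - 578)*(-940 - 458) + (-9 + 2*62² + 4*62)) = √(514*(-1398) + (-9 + 2*3844 + 248)) = √(-718572 + (-9 + 7688 + 248)) = √(-718572 + 7927) = √(-710645) = 377*I*√5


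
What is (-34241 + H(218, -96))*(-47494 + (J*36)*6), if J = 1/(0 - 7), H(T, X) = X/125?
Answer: 1423918240954/875 ≈ 1.6273e+9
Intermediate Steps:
H(T, X) = X/125 (H(T, X) = X*(1/125) = X/125)
J = -⅐ (J = 1/(-7) = -⅐ ≈ -0.14286)
(-34241 + H(218, -96))*(-47494 + (J*36)*6) = (-34241 + (1/125)*(-96))*(-47494 - ⅐*36*6) = (-34241 - 96/125)*(-47494 - 36/7*6) = -4280221*(-47494 - 216/7)/125 = -4280221/125*(-332674/7) = 1423918240954/875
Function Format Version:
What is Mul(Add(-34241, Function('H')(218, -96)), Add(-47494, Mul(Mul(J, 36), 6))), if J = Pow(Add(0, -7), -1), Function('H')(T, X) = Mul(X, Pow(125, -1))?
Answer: Rational(1423918240954, 875) ≈ 1.6273e+9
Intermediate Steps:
Function('H')(T, X) = Mul(Rational(1, 125), X) (Function('H')(T, X) = Mul(X, Rational(1, 125)) = Mul(Rational(1, 125), X))
J = Rational(-1, 7) (J = Pow(-7, -1) = Rational(-1, 7) ≈ -0.14286)
Mul(Add(-34241, Function('H')(218, -96)), Add(-47494, Mul(Mul(J, 36), 6))) = Mul(Add(-34241, Mul(Rational(1, 125), -96)), Add(-47494, Mul(Mul(Rational(-1, 7), 36), 6))) = Mul(Add(-34241, Rational(-96, 125)), Add(-47494, Mul(Rational(-36, 7), 6))) = Mul(Rational(-4280221, 125), Add(-47494, Rational(-216, 7))) = Mul(Rational(-4280221, 125), Rational(-332674, 7)) = Rational(1423918240954, 875)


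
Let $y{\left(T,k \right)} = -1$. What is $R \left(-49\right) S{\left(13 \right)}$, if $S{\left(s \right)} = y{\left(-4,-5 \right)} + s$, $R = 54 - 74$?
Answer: $11760$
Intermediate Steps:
$R = -20$
$S{\left(s \right)} = -1 + s$
$R \left(-49\right) S{\left(13 \right)} = \left(-20\right) \left(-49\right) \left(-1 + 13\right) = 980 \cdot 12 = 11760$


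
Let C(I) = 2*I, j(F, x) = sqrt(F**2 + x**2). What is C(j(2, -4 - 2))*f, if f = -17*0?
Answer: 0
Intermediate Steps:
f = 0
C(j(2, -4 - 2))*f = (2*sqrt(2**2 + (-4 - 2)**2))*0 = (2*sqrt(4 + (-6)**2))*0 = (2*sqrt(4 + 36))*0 = (2*sqrt(40))*0 = (2*(2*sqrt(10)))*0 = (4*sqrt(10))*0 = 0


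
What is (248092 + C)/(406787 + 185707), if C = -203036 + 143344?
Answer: 31400/98749 ≈ 0.31798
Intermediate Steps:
C = -59692
(248092 + C)/(406787 + 185707) = (248092 - 59692)/(406787 + 185707) = 188400/592494 = 188400*(1/592494) = 31400/98749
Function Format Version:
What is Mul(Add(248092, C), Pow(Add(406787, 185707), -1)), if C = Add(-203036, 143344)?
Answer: Rational(31400, 98749) ≈ 0.31798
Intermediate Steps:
C = -59692
Mul(Add(248092, C), Pow(Add(406787, 185707), -1)) = Mul(Add(248092, -59692), Pow(Add(406787, 185707), -1)) = Mul(188400, Pow(592494, -1)) = Mul(188400, Rational(1, 592494)) = Rational(31400, 98749)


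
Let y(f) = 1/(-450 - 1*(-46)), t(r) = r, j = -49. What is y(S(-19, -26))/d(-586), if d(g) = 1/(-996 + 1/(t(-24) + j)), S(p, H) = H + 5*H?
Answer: 72709/29492 ≈ 2.4654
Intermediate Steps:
S(p, H) = 6*H
y(f) = -1/404 (y(f) = 1/(-450 + 46) = 1/(-404) = -1/404)
d(g) = -73/72709 (d(g) = 1/(-996 + 1/(-24 - 49)) = 1/(-996 + 1/(-73)) = 1/(-996 - 1/73) = 1/(-72709/73) = -73/72709)
y(S(-19, -26))/d(-586) = -1/(404*(-73/72709)) = -1/404*(-72709/73) = 72709/29492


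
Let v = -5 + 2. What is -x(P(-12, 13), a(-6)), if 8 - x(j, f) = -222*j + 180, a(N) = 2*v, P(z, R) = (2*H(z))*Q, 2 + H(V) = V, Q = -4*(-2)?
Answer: 49900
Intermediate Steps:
v = -3
Q = 8
H(V) = -2 + V
P(z, R) = -32 + 16*z (P(z, R) = (2*(-2 + z))*8 = (-4 + 2*z)*8 = -32 + 16*z)
a(N) = -6 (a(N) = 2*(-3) = -6)
x(j, f) = -172 + 222*j (x(j, f) = 8 - (-222*j + 180) = 8 - (180 - 222*j) = 8 + (-180 + 222*j) = -172 + 222*j)
-x(P(-12, 13), a(-6)) = -(-172 + 222*(-32 + 16*(-12))) = -(-172 + 222*(-32 - 192)) = -(-172 + 222*(-224)) = -(-172 - 49728) = -1*(-49900) = 49900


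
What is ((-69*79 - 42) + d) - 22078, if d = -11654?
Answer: -39225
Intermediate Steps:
((-69*79 - 42) + d) - 22078 = ((-69*79 - 42) - 11654) - 22078 = ((-5451 - 42) - 11654) - 22078 = (-5493 - 11654) - 22078 = -17147 - 22078 = -39225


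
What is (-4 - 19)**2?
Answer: 529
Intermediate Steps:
(-4 - 19)**2 = (-23)**2 = 529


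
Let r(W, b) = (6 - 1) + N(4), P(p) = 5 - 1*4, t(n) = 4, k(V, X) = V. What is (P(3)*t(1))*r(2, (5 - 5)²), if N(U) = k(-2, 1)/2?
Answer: 16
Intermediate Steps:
P(p) = 1 (P(p) = 5 - 4 = 1)
N(U) = -1 (N(U) = -2/2 = -2*½ = -1)
r(W, b) = 4 (r(W, b) = (6 - 1) - 1 = 5 - 1 = 4)
(P(3)*t(1))*r(2, (5 - 5)²) = (1*4)*4 = 4*4 = 16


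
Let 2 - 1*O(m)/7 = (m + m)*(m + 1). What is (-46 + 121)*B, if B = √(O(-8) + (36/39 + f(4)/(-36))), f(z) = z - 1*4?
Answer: 75*I*√129974/13 ≈ 2079.9*I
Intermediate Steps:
f(z) = -4 + z (f(z) = z - 4 = -4 + z)
O(m) = 14 - 14*m*(1 + m) (O(m) = 14 - 7*(m + m)*(m + 1) = 14 - 7*2*m*(1 + m) = 14 - 14*m*(1 + m))
B = I*√129974/13 (B = √((14 - 14*(-8) - 14*(-8)²) + (36/39 + (-4 + 4)/(-36))) = √((14 + 112 - 14*64) + (36*(1/39) + 0*(-1/36))) = √((14 + 112 - 896) + (12/13 + 0)) = √(-770 + 12/13) = √(-9998/13) = I*√129974/13 ≈ 27.732*I)
(-46 + 121)*B = (-46 + 121)*(I*√129974/13) = 75*(I*√129974/13) = 75*I*√129974/13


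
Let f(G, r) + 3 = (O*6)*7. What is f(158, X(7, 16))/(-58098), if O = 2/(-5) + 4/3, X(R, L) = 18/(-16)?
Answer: -181/290490 ≈ -0.00062309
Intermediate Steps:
X(R, L) = -9/8 (X(R, L) = 18*(-1/16) = -9/8)
O = 14/15 (O = 2*(-⅕) + 4*(⅓) = -⅖ + 4/3 = 14/15 ≈ 0.93333)
f(G, r) = 181/5 (f(G, r) = -3 + ((14/15)*6)*7 = -3 + (28/5)*7 = -3 + 196/5 = 181/5)
f(158, X(7, 16))/(-58098) = (181/5)/(-58098) = (181/5)*(-1/58098) = -181/290490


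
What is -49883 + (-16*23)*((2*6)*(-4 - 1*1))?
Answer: -27803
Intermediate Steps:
-49883 + (-16*23)*((2*6)*(-4 - 1*1)) = -49883 - 4416*(-4 - 1) = -49883 - 4416*(-5) = -49883 - 368*(-60) = -49883 + 22080 = -27803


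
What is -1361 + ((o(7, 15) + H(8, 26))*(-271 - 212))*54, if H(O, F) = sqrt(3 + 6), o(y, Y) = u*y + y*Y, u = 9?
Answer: -4461383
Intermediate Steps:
o(y, Y) = 9*y + Y*y (o(y, Y) = 9*y + y*Y = 9*y + Y*y)
H(O, F) = 3 (H(O, F) = sqrt(9) = 3)
-1361 + ((o(7, 15) + H(8, 26))*(-271 - 212))*54 = -1361 + ((7*(9 + 15) + 3)*(-271 - 212))*54 = -1361 + ((7*24 + 3)*(-483))*54 = -1361 + ((168 + 3)*(-483))*54 = -1361 + (171*(-483))*54 = -1361 - 82593*54 = -1361 - 4460022 = -4461383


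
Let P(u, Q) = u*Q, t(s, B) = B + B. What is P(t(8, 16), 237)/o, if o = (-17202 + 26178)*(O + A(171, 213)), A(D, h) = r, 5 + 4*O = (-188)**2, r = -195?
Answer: 632/6462533 ≈ 9.7794e-5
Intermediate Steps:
t(s, B) = 2*B
O = 35339/4 (O = -5/4 + (1/4)*(-188)**2 = -5/4 + (1/4)*35344 = -5/4 + 8836 = 35339/4 ≈ 8834.8)
A(D, h) = -195
P(u, Q) = Q*u
o = 77550396 (o = (-17202 + 26178)*(35339/4 - 195) = 8976*(34559/4) = 77550396)
P(t(8, 16), 237)/o = (237*(2*16))/77550396 = (237*32)*(1/77550396) = 7584*(1/77550396) = 632/6462533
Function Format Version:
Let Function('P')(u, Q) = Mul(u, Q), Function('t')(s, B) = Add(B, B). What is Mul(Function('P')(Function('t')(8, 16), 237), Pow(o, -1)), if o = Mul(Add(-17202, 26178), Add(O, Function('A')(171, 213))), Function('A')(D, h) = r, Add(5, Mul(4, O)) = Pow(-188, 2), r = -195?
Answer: Rational(632, 6462533) ≈ 9.7794e-5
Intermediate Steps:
Function('t')(s, B) = Mul(2, B)
O = Rational(35339, 4) (O = Add(Rational(-5, 4), Mul(Rational(1, 4), Pow(-188, 2))) = Add(Rational(-5, 4), Mul(Rational(1, 4), 35344)) = Add(Rational(-5, 4), 8836) = Rational(35339, 4) ≈ 8834.8)
Function('A')(D, h) = -195
Function('P')(u, Q) = Mul(Q, u)
o = 77550396 (o = Mul(Add(-17202, 26178), Add(Rational(35339, 4), -195)) = Mul(8976, Rational(34559, 4)) = 77550396)
Mul(Function('P')(Function('t')(8, 16), 237), Pow(o, -1)) = Mul(Mul(237, Mul(2, 16)), Pow(77550396, -1)) = Mul(Mul(237, 32), Rational(1, 77550396)) = Mul(7584, Rational(1, 77550396)) = Rational(632, 6462533)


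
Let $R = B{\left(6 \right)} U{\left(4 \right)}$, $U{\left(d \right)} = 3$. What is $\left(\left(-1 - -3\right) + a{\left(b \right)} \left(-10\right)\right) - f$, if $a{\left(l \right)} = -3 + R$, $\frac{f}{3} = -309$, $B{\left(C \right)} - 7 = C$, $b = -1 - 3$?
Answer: $569$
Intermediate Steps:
$b = -4$
$B{\left(C \right)} = 7 + C$
$f = -927$ ($f = 3 \left(-309\right) = -927$)
$R = 39$ ($R = \left(7 + 6\right) 3 = 13 \cdot 3 = 39$)
$a{\left(l \right)} = 36$ ($a{\left(l \right)} = -3 + 39 = 36$)
$\left(\left(-1 - -3\right) + a{\left(b \right)} \left(-10\right)\right) - f = \left(\left(-1 - -3\right) + 36 \left(-10\right)\right) - -927 = \left(\left(-1 + 3\right) - 360\right) + 927 = \left(2 - 360\right) + 927 = -358 + 927 = 569$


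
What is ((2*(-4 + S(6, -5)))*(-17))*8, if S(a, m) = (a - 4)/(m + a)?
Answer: 544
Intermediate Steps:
S(a, m) = (-4 + a)/(a + m)
((2*(-4 + S(6, -5)))*(-17))*8 = ((2*(-4 + (-4 + 6)/(6 - 5)))*(-17))*8 = ((2*(-4 + 2/1))*(-17))*8 = ((2*(-4 + 1*2))*(-17))*8 = ((2*(-4 + 2))*(-17))*8 = ((2*(-2))*(-17))*8 = -4*(-17)*8 = 68*8 = 544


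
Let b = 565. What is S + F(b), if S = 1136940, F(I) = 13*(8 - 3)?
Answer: 1137005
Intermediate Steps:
F(I) = 65 (F(I) = 13*5 = 65)
S + F(b) = 1136940 + 65 = 1137005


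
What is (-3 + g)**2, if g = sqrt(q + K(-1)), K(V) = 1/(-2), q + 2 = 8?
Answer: (6 - sqrt(22))**2/4 ≈ 0.42875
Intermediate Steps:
q = 6 (q = -2 + 8 = 6)
K(V) = -1/2
g = sqrt(22)/2 (g = sqrt(6 - 1/2) = sqrt(11/2) = sqrt(22)/2 ≈ 2.3452)
(-3 + g)**2 = (-3 + sqrt(22)/2)**2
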